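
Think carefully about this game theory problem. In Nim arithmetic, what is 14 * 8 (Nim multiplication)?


Nim multiplication is bilinear over XOR: (u XOR v) * w = (u*w) XOR (v*w).
So we split each operand into its bit components and XOR the pairwise Nim products.
14 = 2 + 4 + 8 (as XOR of powers of 2).
8 = 8 (as XOR of powers of 2).
Using the standard Nim-product table on single bits:
  2*2 = 3,   2*4 = 8,   2*8 = 12,
  4*4 = 6,   4*8 = 11,  8*8 = 13,
and  1*x = x (identity), k*l = l*k (commutative).
Pairwise Nim products:
  2 * 8 = 12
  4 * 8 = 11
  8 * 8 = 13
XOR them: 12 XOR 11 XOR 13 = 10.
Result: 14 * 8 = 10 (in Nim).

10


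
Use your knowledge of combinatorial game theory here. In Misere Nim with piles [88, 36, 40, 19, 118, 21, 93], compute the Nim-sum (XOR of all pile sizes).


We need the XOR (exclusive or) of all pile sizes.
After XOR-ing pile 1 (size 88): 0 XOR 88 = 88
After XOR-ing pile 2 (size 36): 88 XOR 36 = 124
After XOR-ing pile 3 (size 40): 124 XOR 40 = 84
After XOR-ing pile 4 (size 19): 84 XOR 19 = 71
After XOR-ing pile 5 (size 118): 71 XOR 118 = 49
After XOR-ing pile 6 (size 21): 49 XOR 21 = 36
After XOR-ing pile 7 (size 93): 36 XOR 93 = 121
The Nim-value of this position is 121.

121


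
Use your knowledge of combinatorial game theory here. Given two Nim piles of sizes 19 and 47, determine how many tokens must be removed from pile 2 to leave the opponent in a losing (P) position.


Piles: 19 and 47
Current XOR: 19 XOR 47 = 60 (non-zero, so this is an N-position).
To make the XOR zero, we need to find a move that balances the piles.
For pile 2 (size 47): target = 47 XOR 60 = 19
We reduce pile 2 from 47 to 19.
Tokens removed: 47 - 19 = 28
Verification: 19 XOR 19 = 0

28


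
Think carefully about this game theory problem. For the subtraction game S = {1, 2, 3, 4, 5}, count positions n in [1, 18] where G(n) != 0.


Subtraction set S = {1, 2, 3, 4, 5}, so G(n) = n mod 6.
G(n) = 0 when n is a multiple of 6.
Multiples of 6 in [1, 18]: 3
N-positions (nonzero Grundy) = 18 - 3 = 15

15


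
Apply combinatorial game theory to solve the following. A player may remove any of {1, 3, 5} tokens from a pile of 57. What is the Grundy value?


The subtraction set is S = {1, 3, 5}.
G(k) = mex{ G(k - s) : s in S, s <= k }. We compute iteratively: G(0) = 0.
G(1) = mex({0}) = 1
G(2) = mex({1}) = 0
G(3) = mex({0}) = 1
G(4) = mex({1}) = 0
G(5) = mex({0}) = 1
G(6) = mex({1}) = 0
Observe that G(2)..G(6) = 0, 1, 0, 1, 0 repeats G(0)..G(4) = 0, 1, 0, 1, 0.
For k >= max(S) = 5, G(k) is determined by the previous 5 values G(k-5)..G(k-1); a window of 5 consecutive values has recurred shifted by 2, so by induction G(k + 2) = G(k) for all k >= 0: the sequence is periodic from the start with period 2.
One period: G(0..1) = 0, 1.
57 mod 2 = 1, so G(57) = G(1) = 1.

1


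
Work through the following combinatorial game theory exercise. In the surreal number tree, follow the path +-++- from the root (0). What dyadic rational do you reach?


Sign expansion: +-++-
Rule: track bounds (lo, hi), initially (-inf, +inf). On '+', the current value becomes lo and we move to the simplest number in (value, hi): value + 1 if hi = +inf, otherwise the midpoint (value + hi)/2. On '-', the current value becomes hi and we move to value - 1 if lo = -inf, otherwise the midpoint (lo + value)/2.
Start at 0.
Step 1: sign = +, move right. Bounds: (0, +inf). Value = 1
Step 2: sign = -, move left. Bounds: (0, 1). Value = 1/2
Step 3: sign = +, move right. Bounds: (1/2, 1). Value = 3/4
Step 4: sign = +, move right. Bounds: (3/4, 1). Value = 7/8
Step 5: sign = -, move left. Bounds: (3/4, 7/8). Value = 13/16
The surreal number with sign expansion +-++- is 13/16.

13/16


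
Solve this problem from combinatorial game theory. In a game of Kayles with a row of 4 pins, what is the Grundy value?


Kayles: a move removes 1 or 2 adjacent pins from a contiguous row.
Removing pins from a row of k leaves two independent rows (a, b) with a + b = k - 1 (one pin) or a + b = k - 2 (two pins); an end removal gives a = 0.
By Sprague-Grundy, G(k) = mex{ G(a) XOR G(b) } over all these splits. G(0) = 0.
G(1): splits (0,0):0^0=0 -> mex({0}) = 1
G(2): splits (0,1):0^1=1 (0,0):0^0=0 -> mex({0, 1}) = 2
G(3): splits (0,2):0^2=2 (1,1):1^1=0 (0,1):0^1=1 -> mex({0, 1, 2}) = 3
G(4): splits (0,3):0^3=3 (1,2):1^2=3 (0,2):0^2=2 (1,1):1^1=0 -> mex({0, 2, 3}) = 1
Therefore G(4) = 1.

1


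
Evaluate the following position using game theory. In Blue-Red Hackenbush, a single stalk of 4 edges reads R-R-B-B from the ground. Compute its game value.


Edges (from ground): R-R-B-B
By Berlekamp's sign-expansion rule, a Blue-Red Hackenbush stalk has the value of the surreal number whose sign sequence is the edge sequence with B -> + and R -> -.
Sign sequence: --++
Trace the sign expansion in the surreal number tree, starting from 0:
Edge 1: R (sign -) -> bounds (-inf, 0), value = -1
Edge 2: R (sign -) -> bounds (-inf, -1), value = -2
Edge 3: B (sign +) -> bounds (-2, -1), value = -3/2
Edge 4: B (sign +) -> bounds (-3/2, -1), value = -5/4
Game value = -5/4

-5/4


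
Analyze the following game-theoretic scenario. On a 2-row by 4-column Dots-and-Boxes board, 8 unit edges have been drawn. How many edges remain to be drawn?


Grid: 2 x 4 boxes, i.e. 3 rows and 5 columns of dots.
Horizontal edges: (rows + 1) * cols = 3 * 4 = 12
Vertical edges: rows * (cols + 1) = 2 * 5 = 10
Total edges: 12 + 10 = 22
Edges drawn: 8
Remaining: 22 - 8 = 14

14


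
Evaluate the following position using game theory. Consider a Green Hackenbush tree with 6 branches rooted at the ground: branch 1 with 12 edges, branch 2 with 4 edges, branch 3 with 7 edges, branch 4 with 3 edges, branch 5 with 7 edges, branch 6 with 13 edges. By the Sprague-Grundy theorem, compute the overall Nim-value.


The tree has 6 branches from the ground vertex.
In Green Hackenbush, the Nim-value of a simple path of length k is k.
Branch 1: length 12, Nim-value = 12
Branch 2: length 4, Nim-value = 4
Branch 3: length 7, Nim-value = 7
Branch 4: length 3, Nim-value = 3
Branch 5: length 7, Nim-value = 7
Branch 6: length 13, Nim-value = 13
Total Nim-value = XOR of all branch values:
0 XOR 12 = 12
12 XOR 4 = 8
8 XOR 7 = 15
15 XOR 3 = 12
12 XOR 7 = 11
11 XOR 13 = 6
Nim-value of the tree = 6

6


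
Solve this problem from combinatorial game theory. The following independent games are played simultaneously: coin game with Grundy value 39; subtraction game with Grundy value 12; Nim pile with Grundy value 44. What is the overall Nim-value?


By the Sprague-Grundy theorem, the Grundy value of a sum of games is the XOR of individual Grundy values.
coin game: Grundy value = 39. Running XOR: 0 XOR 39 = 39
subtraction game: Grundy value = 12. Running XOR: 39 XOR 12 = 43
Nim pile: Grundy value = 44. Running XOR: 43 XOR 44 = 7
The combined Grundy value is 7.

7


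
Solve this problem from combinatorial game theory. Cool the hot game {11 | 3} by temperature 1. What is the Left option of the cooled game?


Original game: {11 | 3} (a switch {a | b} with a > b).
Cooling by t (for t below the temperature (a - b)/2 = 4) taxes each move by t: {a | b} cooled by t is {a - t | b + t}.
Cooling amount: t = 1
Cooled Left option: 11 - 1 = 10
Cooled Right option: 3 + 1 = 4
Cooled game: {10 | 4}
Left option = 10

10


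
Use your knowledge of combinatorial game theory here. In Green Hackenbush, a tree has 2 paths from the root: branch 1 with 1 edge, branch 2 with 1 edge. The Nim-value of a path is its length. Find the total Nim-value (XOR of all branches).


The tree has 2 branches from the ground vertex.
In Green Hackenbush, the Nim-value of a simple path of length k is k.
Branch 1: length 1, Nim-value = 1
Branch 2: length 1, Nim-value = 1
Total Nim-value = XOR of all branch values:
0 XOR 1 = 1
1 XOR 1 = 0
Nim-value of the tree = 0

0


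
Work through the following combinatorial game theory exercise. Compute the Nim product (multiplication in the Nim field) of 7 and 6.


Nim multiplication is bilinear over XOR: (u XOR v) * w = (u*w) XOR (v*w).
So we split each operand into its bit components and XOR the pairwise Nim products.
7 = 1 + 2 + 4 (as XOR of powers of 2).
6 = 2 + 4 (as XOR of powers of 2).
Using the standard Nim-product table on single bits:
  2*2 = 3,   2*4 = 8,   2*8 = 12,
  4*4 = 6,   4*8 = 11,  8*8 = 13,
and  1*x = x (identity), k*l = l*k (commutative).
Pairwise Nim products:
  1 * 2 = 2
  1 * 4 = 4
  2 * 2 = 3
  2 * 4 = 8
  4 * 2 = 8
  4 * 4 = 6
XOR them: 2 XOR 4 XOR 3 XOR 8 XOR 8 XOR 6 = 3.
Result: 7 * 6 = 3 (in Nim).

3


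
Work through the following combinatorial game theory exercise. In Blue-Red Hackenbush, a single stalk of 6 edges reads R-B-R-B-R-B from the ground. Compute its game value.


Edges (from ground): R-B-R-B-R-B
By Berlekamp's sign-expansion rule, a Blue-Red Hackenbush stalk has the value of the surreal number whose sign sequence is the edge sequence with B -> + and R -> -.
Sign sequence: -+-+-+
Trace the sign expansion in the surreal number tree, starting from 0:
Edge 1: R (sign -) -> bounds (-inf, 0), value = -1
Edge 2: B (sign +) -> bounds (-1, 0), value = -1/2
Edge 3: R (sign -) -> bounds (-1, -1/2), value = -3/4
Edge 4: B (sign +) -> bounds (-3/4, -1/2), value = -5/8
Edge 5: R (sign -) -> bounds (-3/4, -5/8), value = -11/16
Edge 6: B (sign +) -> bounds (-11/16, -5/8), value = -21/32
Game value = -21/32

-21/32


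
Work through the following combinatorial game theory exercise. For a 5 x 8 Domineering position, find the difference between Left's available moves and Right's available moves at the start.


Board is 5 x 8 (rows x cols).
Left (vertical) placements: (rows-1) * cols = 4 * 8 = 32
Right (horizontal) placements: rows * (cols-1) = 5 * 7 = 35
Advantage = Left - Right = 32 - 35 = -3

-3


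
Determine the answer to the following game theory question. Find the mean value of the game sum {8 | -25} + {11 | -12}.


G1 = {8 | -25}, G2 = {11 | -12}
Each is a switch {a | b} with numbers a > b; its mean value is (a + b)/2, and mean value is additive over game sums: m(G1 + G2) = m(G1) + m(G2).
Mean of G1 = (8 + (-25))/2 = -17/2 = -17/2
Mean of G2 = (11 + (-12))/2 = -1/2 = -1/2
Mean of G1 + G2 = -17/2 + -1/2 = -9

-9


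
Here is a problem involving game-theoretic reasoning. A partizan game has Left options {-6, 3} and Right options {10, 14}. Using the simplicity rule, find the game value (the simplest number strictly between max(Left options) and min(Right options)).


Left options: {-6, 3}, max = 3
Right options: {10, 14}, min = 10
All options are numbers and max(Left) < min(Right), so by the simplicity theorem the value is the simplest (earliest-born) number strictly between 3 and 10.
Integers 4 through 9 all lie strictly between 3 and 10.
Among integers, the simplest (lowest birthday = smallest |n|; 0 is born on day 0, +-n on day n) is 4.
No non-integer in the interval can be simpler: if x is a non-integer in the interval, then floor(x) or ceil(x) also lies in the interval (the interval contains an integer), and both are proper prefixes of x's sign expansion, i.e. born earlier. So the game value is 4.
Game value = 4

4


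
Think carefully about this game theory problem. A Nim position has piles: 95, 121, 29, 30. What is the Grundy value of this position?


We need the XOR (exclusive or) of all pile sizes.
After XOR-ing pile 1 (size 95): 0 XOR 95 = 95
After XOR-ing pile 2 (size 121): 95 XOR 121 = 38
After XOR-ing pile 3 (size 29): 38 XOR 29 = 59
After XOR-ing pile 4 (size 30): 59 XOR 30 = 37
The Nim-value of this position is 37.

37


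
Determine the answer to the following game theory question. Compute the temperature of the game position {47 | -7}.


The game is {47 | -7}, a switch {a | b} with numbers a > b.
Cooling {a | b} by t gives {a - t | b + t}, which stops being hot when a - t = b + t, i.e. at t = (a - b)/2. So the temperature of a switch is (a - b)/2.
Temperature = (Left option - Right option) / 2
= (47 - (-7)) / 2
= 54 / 2
= 27

27


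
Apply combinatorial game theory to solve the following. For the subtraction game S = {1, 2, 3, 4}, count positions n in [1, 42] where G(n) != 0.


Subtraction set S = {1, 2, 3, 4}, so G(n) = n mod 5.
G(n) = 0 when n is a multiple of 5.
Multiples of 5 in [1, 42]: 8
N-positions (nonzero Grundy) = 42 - 8 = 34

34


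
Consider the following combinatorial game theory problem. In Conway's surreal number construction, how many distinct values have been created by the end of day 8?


Day 0: {|} = 0 is born. Count = 1.
Day n: the number of surreal numbers born by day n is 2^(n+1) - 1.
By day 0: 2^1 - 1 = 1
By day 1: 2^2 - 1 = 3
By day 2: 2^3 - 1 = 7
By day 3: 2^4 - 1 = 15
By day 4: 2^5 - 1 = 31
By day 5: 2^6 - 1 = 63
By day 6: 2^7 - 1 = 127
By day 7: 2^8 - 1 = 255
By day 8: 2^9 - 1 = 511
By day 8: 511 surreal numbers.

511


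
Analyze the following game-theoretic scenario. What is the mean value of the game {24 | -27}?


Game = {24 | -27}, a switch {a | b} with numbers a > b.
Its thermograph has left wall a - t and right wall b + t, which meet at t = (a - b)/2, where both equal (a + b)/2. So the mast (mean value) is at (a + b)/2.
Mean = (24 + (-27))/2 = -3/2 = -3/2

-3/2


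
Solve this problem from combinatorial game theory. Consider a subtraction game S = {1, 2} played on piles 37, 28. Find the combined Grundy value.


Subtraction set: {1, 2}
For this subtraction set, G(n) = n mod 3 (period = max + 1 = 3).
Pile 1 (size 37): G(37) = 37 mod 3 = 1
Pile 2 (size 28): G(28) = 28 mod 3 = 1
Total Grundy value = XOR of all: 1 XOR 1 = 0

0


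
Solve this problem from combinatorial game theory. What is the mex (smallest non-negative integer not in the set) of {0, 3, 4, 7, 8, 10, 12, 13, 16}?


Set = {0, 3, 4, 7, 8, 10, 12, 13, 16}
0 is in the set.
1 is NOT in the set. This is the mex.
mex = 1

1


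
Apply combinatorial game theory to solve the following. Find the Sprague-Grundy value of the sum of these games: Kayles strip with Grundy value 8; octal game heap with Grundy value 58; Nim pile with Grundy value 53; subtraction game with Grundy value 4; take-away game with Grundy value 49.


By the Sprague-Grundy theorem, the Grundy value of a sum of games is the XOR of individual Grundy values.
Kayles strip: Grundy value = 8. Running XOR: 0 XOR 8 = 8
octal game heap: Grundy value = 58. Running XOR: 8 XOR 58 = 50
Nim pile: Grundy value = 53. Running XOR: 50 XOR 53 = 7
subtraction game: Grundy value = 4. Running XOR: 7 XOR 4 = 3
take-away game: Grundy value = 49. Running XOR: 3 XOR 49 = 50
The combined Grundy value is 50.

50


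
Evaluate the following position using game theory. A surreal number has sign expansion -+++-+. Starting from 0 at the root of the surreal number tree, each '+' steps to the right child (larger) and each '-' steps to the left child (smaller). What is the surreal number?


Sign expansion: -+++-+
Rule: track bounds (lo, hi), initially (-inf, +inf). On '+', the current value becomes lo and we move to the simplest number in (value, hi): value + 1 if hi = +inf, otherwise the midpoint (value + hi)/2. On '-', the current value becomes hi and we move to value - 1 if lo = -inf, otherwise the midpoint (lo + value)/2.
Start at 0.
Step 1: sign = -, move left. Bounds: (-inf, 0). Value = -1
Step 2: sign = +, move right. Bounds: (-1, 0). Value = -1/2
Step 3: sign = +, move right. Bounds: (-1/2, 0). Value = -1/4
Step 4: sign = +, move right. Bounds: (-1/4, 0). Value = -1/8
Step 5: sign = -, move left. Bounds: (-1/4, -1/8). Value = -3/16
Step 6: sign = +, move right. Bounds: (-3/16, -1/8). Value = -5/32
The surreal number with sign expansion -+++-+ is -5/32.

-5/32


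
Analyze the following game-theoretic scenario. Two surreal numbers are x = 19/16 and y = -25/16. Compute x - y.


x = 19/16, y = -25/16
Converting to common denominator: 16
x = 19/16, y = -25/16
x - y = 19/16 - -25/16 = 11/4

11/4


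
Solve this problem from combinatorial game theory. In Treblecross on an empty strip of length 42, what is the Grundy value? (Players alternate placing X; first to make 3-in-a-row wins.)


Treblecross: place X on empty cells; 3-in-a-row wins.
Playing within two cells of an existing X lets the opponent win at once, so sensible play treats the cells i-2..i+2 around each X as dead. The player left with no safe cell loses, so this is a normal-play take-away game on strips of safe cells.
Placing X at cell i (0-indexed) of a strip of k safe cells leaves independent strips of sizes max(0, i-2) and max(0, k-i-3). Hence G(k) = mex{ G(max(0,i-2)) XOR G(max(0,k-i-3)) : 0 <= i < k }, with G(0) = 0.
G(1): splits (0,0):0^0=0 -> mex({0}) = 1
G(2): splits (0,0):0^0=0 -> mex({0}) = 1
G(3): splits (0,0):0^0=0 -> mex({0}) = 1
G(4): splits (0,1):0^1=1 (0,0):0^0=0 -> mex({0, 1}) = 2
G(5): splits (0,2):0^1=1 (0,1):0^1=1 (0,0):0^0=0 -> mex({0, 1}) = 2
G(6) = mex({1}) = 0
G(7) = mex({0, 1, 2}) = 3
G(8) = mex({0, 1, 2}) = 3
G(9) = mex({0, 2}) = 1
G(10) = mex({0, 2, 3}) = 1
G(11) = mex({0, 3}) = 1
G(12) = mex({1, 3}) = 0
G(13) = mex({0, 1, 2, 3}) = 4
G(14) = mex({0, 1, 2}) = 3
G(15) = mex({0, 1, 2}) = 3
G(16) = mex({0, 1, 2, 4}) = 3
G(17) = mex({0, 1, 3, 4}) = 2
G(18) = mex({0, 1, 3, 4}) = 2
G(19) = mex({0, 1, 3, 5}) = 2
G(20) = mex({0, 1, 2, 3, 5}) = 4
G(21) = mex({0, 1, 2, 3, 5}) = 4
G(22) = mex({1, 2, 6}) = 0
G(23) = mex({0, 1, 2, 3, 4, 6}) = 5
G(24) = mex({0, 1, 2, 3, 4}) = 5
G(25) = mex({0, 1, 3, 4, 7}) = 2
G(26) = mex({0, 1, 3, 4, 5, 7}) = 2
G(27) = mex({0, 1, 3, 5}) = 2
G(28) = mex({0, 1, 2, 5}) = 3
G(29) = mex({0, 1, 2, 4, 5, 6}) = 3
G(30) = mex({1, 2, 4, 6}) = 0
G(31) = mex({0, 1, 2, 3, 4, 6}) = 5
G(32) = mex({1, 2, 3, 4, 7}) = 0
G(33) = mex({0, 3, 7}) = 1
G(34) = mex({0, 2, 3, 5, 7}) = 1
G(35) = mex({0, 2, 3, 5, 6}) = 1
G(36) = mex({0, 1, 2, 5, 6}) = 3
G(37) = mex({0, 1, 2, 4, 5, 6}) = 3
G(38) = mex({0, 1, 2, 4}) = 3
G(39) = mex({0, 1, 2, 3, 4, 7}) = 5
G(40) = mex({0, 1, 2, 3, 4, 5, 7}) = 6
G(41) = mex({0, 1, 2, 3, 5, 7}) = 4
G(42) = mex({0, 1, 2, 3, 5, 6, 7}) = 4
Therefore G(42) = 4.

4


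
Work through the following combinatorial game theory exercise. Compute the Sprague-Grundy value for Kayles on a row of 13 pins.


Kayles: a move removes 1 or 2 adjacent pins from a contiguous row.
Removing pins from a row of k leaves two independent rows (a, b) with a + b = k - 1 (one pin) or a + b = k - 2 (two pins); an end removal gives a = 0.
By Sprague-Grundy, G(k) = mex{ G(a) XOR G(b) } over all these splits. G(0) = 0.
G(1): splits (0,0):0^0=0 -> mex({0}) = 1
G(2): splits (0,1):0^1=1 (0,0):0^0=0 -> mex({0, 1}) = 2
G(3): splits (0,2):0^2=2 (1,1):1^1=0 (0,1):0^1=1 -> mex({0, 1, 2}) = 3
G(4): splits (0,3):0^3=3 (1,2):1^2=3 (0,2):0^2=2 (1,1):1^1=0 -> mex({0, 2, 3}) = 1
G(5): splits (0,4):0^1=1 (1,3):1^3=2 (2,2):2^2=0 (0,3):0^3=3 (1,2):1^2=3 -> mex({0, 1, 2, 3}) = 4
G(6) = mex({0, 1, 2, 4}) = 3
G(7) = mex({0, 1, 3, 4, 5}) = 2
G(8) = mex({0, 2, 3, 5, 6}) = 1
G(9) = mex({0, 1, 2, 3, 6, 7}) = 4
G(10) = mex({0, 1, 3, 4, 5, 7}) = 2
G(11) = mex({0, 1, 2, 3, 4, 5}) = 6
G(12) = mex({0, 1, 2, 3, 5, 6, 7}) = 4
G(13) = mex({0, 2, 3, 4, 6, 7}) = 1
Therefore G(13) = 1.

1


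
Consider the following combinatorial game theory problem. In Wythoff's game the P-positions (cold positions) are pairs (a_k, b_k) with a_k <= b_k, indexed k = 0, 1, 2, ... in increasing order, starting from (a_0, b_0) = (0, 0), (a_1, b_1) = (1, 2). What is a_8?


By Wythoff's theorem, a_k = floor(k * phi) and b_k = floor(k * phi^2) = a_k + k, where phi = (1 + sqrt(5))/2 is the golden ratio.
phi = (1 + sqrt(5))/2 = 1.618034
k = 8
k * phi = 8 * 1.618034 = 12.944272
a_8 = floor(k * phi) = 12

12


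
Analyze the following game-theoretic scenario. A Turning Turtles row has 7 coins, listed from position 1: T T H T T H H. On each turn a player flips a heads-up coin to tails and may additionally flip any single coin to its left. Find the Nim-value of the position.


Coins: T T H T T H H
Key fact: a single head at position k behaves exactly like a Nim heap of size k (turning it to T and optionally flipping a coin at j < k corresponds to moving the heap from k to j, or to 0), and heads combine as a disjunctive sum (two heads at the same place would cancel, matching j XOR j = 0). So the Nim-value is the XOR of the 1-indexed positions of the heads.
Face-up positions (1-indexed): [3, 6, 7]
XOR 0 with 3: 0 XOR 3 = 3
XOR 3 with 6: 3 XOR 6 = 5
XOR 5 with 7: 5 XOR 7 = 2
Nim-value = 2

2


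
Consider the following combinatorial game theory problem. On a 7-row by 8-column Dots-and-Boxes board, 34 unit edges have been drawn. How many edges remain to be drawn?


Grid: 7 x 8 boxes, i.e. 8 rows and 9 columns of dots.
Horizontal edges: (rows + 1) * cols = 8 * 8 = 64
Vertical edges: rows * (cols + 1) = 7 * 9 = 63
Total edges: 64 + 63 = 127
Edges drawn: 34
Remaining: 127 - 34 = 93

93


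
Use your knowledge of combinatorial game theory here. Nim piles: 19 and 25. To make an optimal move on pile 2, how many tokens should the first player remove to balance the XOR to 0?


Piles: 19 and 25
Current XOR: 19 XOR 25 = 10 (non-zero, so this is an N-position).
To make the XOR zero, we need to find a move that balances the piles.
For pile 2 (size 25): target = 25 XOR 10 = 19
We reduce pile 2 from 25 to 19.
Tokens removed: 25 - 19 = 6
Verification: 19 XOR 19 = 0

6


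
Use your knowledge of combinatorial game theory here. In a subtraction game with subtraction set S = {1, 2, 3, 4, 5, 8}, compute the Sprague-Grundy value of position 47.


The subtraction set is S = {1, 2, 3, 4, 5, 8}.
G(k) = mex{ G(k - s) : s in S, s <= k }. We compute iteratively: G(0) = 0.
G(1) = mex({0}) = 1
G(2) = mex({0, 1}) = 2
G(3) = mex({0, 1, 2}) = 3
G(4) = mex({0, 1, 2, 3}) = 4
G(5) = mex({0, 1, 2, 3, 4}) = 5
G(6) = mex({1, 2, 3, 4, 5}) = 0
G(7) = mex({0, 2, 3, 4, 5}) = 1
G(8) = mex({0, 1, 3, 4, 5}) = 2
G(9) = mex({0, 1, 2, 4, 5}) = 3
G(10) = mex({0, 1, 2, 3, 5}) = 4
G(11) = mex({0, 1, 2, 3, 4}) = 5
G(12) = mex({1, 2, 3, 4, 5}) = 0
G(13) = mex({0, 2, 3, 4, 5}) = 1
Observe that G(6)..G(13) = 0, 1, 2, 3, 4, 5, 0, 1 repeats G(0)..G(7) = 0, 1, 2, 3, 4, 5, 0, 1.
For k >= max(S) = 8, G(k) is determined by the previous 8 values G(k-8)..G(k-1); a window of 8 consecutive values has recurred shifted by 6, so by induction G(k + 6) = G(k) for all k >= 0: the sequence is periodic from the start with period 6.
One period: G(0..5) = 0, 1, 2, 3, 4, 5.
47 mod 6 = 5, so G(47) = G(5) = 5.

5


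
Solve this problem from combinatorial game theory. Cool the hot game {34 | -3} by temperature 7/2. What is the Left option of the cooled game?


Original game: {34 | -3} (a switch {a | b} with a > b).
Cooling by t (for t below the temperature (a - b)/2 = 37/2) taxes each move by t: {a | b} cooled by t is {a - t | b + t}.
Cooling amount: t = 7/2
Cooled Left option: 34 - 7/2 = 61/2
Cooled Right option: -3 + 7/2 = 1/2
Cooled game: {61/2 | 1/2}
Left option = 61/2

61/2


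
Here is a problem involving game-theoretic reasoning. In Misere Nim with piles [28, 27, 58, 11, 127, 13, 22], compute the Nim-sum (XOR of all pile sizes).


We need the XOR (exclusive or) of all pile sizes.
After XOR-ing pile 1 (size 28): 0 XOR 28 = 28
After XOR-ing pile 2 (size 27): 28 XOR 27 = 7
After XOR-ing pile 3 (size 58): 7 XOR 58 = 61
After XOR-ing pile 4 (size 11): 61 XOR 11 = 54
After XOR-ing pile 5 (size 127): 54 XOR 127 = 73
After XOR-ing pile 6 (size 13): 73 XOR 13 = 68
After XOR-ing pile 7 (size 22): 68 XOR 22 = 82
The Nim-value of this position is 82.

82


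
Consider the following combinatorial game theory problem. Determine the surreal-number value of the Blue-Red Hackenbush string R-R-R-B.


Edges (from ground): R-R-R-B
By Berlekamp's sign-expansion rule, a Blue-Red Hackenbush stalk has the value of the surreal number whose sign sequence is the edge sequence with B -> + and R -> -.
Sign sequence: ---+
Trace the sign expansion in the surreal number tree, starting from 0:
Edge 1: R (sign -) -> bounds (-inf, 0), value = -1
Edge 2: R (sign -) -> bounds (-inf, -1), value = -2
Edge 3: R (sign -) -> bounds (-inf, -2), value = -3
Edge 4: B (sign +) -> bounds (-3, -2), value = -5/2
Game value = -5/2

-5/2


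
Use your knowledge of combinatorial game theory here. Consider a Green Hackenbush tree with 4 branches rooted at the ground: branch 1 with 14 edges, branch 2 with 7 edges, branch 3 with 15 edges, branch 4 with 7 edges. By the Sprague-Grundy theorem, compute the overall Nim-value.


The tree has 4 branches from the ground vertex.
In Green Hackenbush, the Nim-value of a simple path of length k is k.
Branch 1: length 14, Nim-value = 14
Branch 2: length 7, Nim-value = 7
Branch 3: length 15, Nim-value = 15
Branch 4: length 7, Nim-value = 7
Total Nim-value = XOR of all branch values:
0 XOR 14 = 14
14 XOR 7 = 9
9 XOR 15 = 6
6 XOR 7 = 1
Nim-value of the tree = 1

1


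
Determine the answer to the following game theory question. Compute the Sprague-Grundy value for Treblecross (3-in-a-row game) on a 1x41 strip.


Treblecross: place X on empty cells; 3-in-a-row wins.
Playing within two cells of an existing X lets the opponent win at once, so sensible play treats the cells i-2..i+2 around each X as dead. The player left with no safe cell loses, so this is a normal-play take-away game on strips of safe cells.
Placing X at cell i (0-indexed) of a strip of k safe cells leaves independent strips of sizes max(0, i-2) and max(0, k-i-3). Hence G(k) = mex{ G(max(0,i-2)) XOR G(max(0,k-i-3)) : 0 <= i < k }, with G(0) = 0.
G(1): splits (0,0):0^0=0 -> mex({0}) = 1
G(2): splits (0,0):0^0=0 -> mex({0}) = 1
G(3): splits (0,0):0^0=0 -> mex({0}) = 1
G(4): splits (0,1):0^1=1 (0,0):0^0=0 -> mex({0, 1}) = 2
G(5): splits (0,2):0^1=1 (0,1):0^1=1 (0,0):0^0=0 -> mex({0, 1}) = 2
G(6) = mex({1}) = 0
G(7) = mex({0, 1, 2}) = 3
G(8) = mex({0, 1, 2}) = 3
G(9) = mex({0, 2}) = 1
G(10) = mex({0, 2, 3}) = 1
G(11) = mex({0, 3}) = 1
G(12) = mex({1, 3}) = 0
G(13) = mex({0, 1, 2, 3}) = 4
G(14) = mex({0, 1, 2}) = 3
G(15) = mex({0, 1, 2}) = 3
G(16) = mex({0, 1, 2, 4}) = 3
G(17) = mex({0, 1, 3, 4}) = 2
G(18) = mex({0, 1, 3, 4}) = 2
G(19) = mex({0, 1, 3, 5}) = 2
G(20) = mex({0, 1, 2, 3, 5}) = 4
G(21) = mex({0, 1, 2, 3, 5}) = 4
G(22) = mex({1, 2, 6}) = 0
G(23) = mex({0, 1, 2, 3, 4, 6}) = 5
G(24) = mex({0, 1, 2, 3, 4}) = 5
G(25) = mex({0, 1, 3, 4, 7}) = 2
G(26) = mex({0, 1, 3, 4, 5, 7}) = 2
G(27) = mex({0, 1, 3, 5}) = 2
G(28) = mex({0, 1, 2, 5}) = 3
G(29) = mex({0, 1, 2, 4, 5, 6}) = 3
G(30) = mex({1, 2, 4, 6}) = 0
G(31) = mex({0, 1, 2, 3, 4, 6}) = 5
G(32) = mex({1, 2, 3, 4, 7}) = 0
G(33) = mex({0, 3, 7}) = 1
G(34) = mex({0, 2, 3, 5, 7}) = 1
G(35) = mex({0, 2, 3, 5, 6}) = 1
G(36) = mex({0, 1, 2, 5, 6}) = 3
G(37) = mex({0, 1, 2, 4, 5, 6}) = 3
G(38) = mex({0, 1, 2, 4}) = 3
G(39) = mex({0, 1, 2, 3, 4, 7}) = 5
G(40) = mex({0, 1, 2, 3, 4, 5, 7}) = 6
G(41) = mex({0, 1, 2, 3, 5, 7}) = 4
Therefore G(41) = 4.

4


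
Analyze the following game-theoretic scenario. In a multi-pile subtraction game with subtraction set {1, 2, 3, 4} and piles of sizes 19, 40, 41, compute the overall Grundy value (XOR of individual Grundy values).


Subtraction set: {1, 2, 3, 4}
For this subtraction set, G(n) = n mod 5 (period = max + 1 = 5).
Pile 1 (size 19): G(19) = 19 mod 5 = 4
Pile 2 (size 40): G(40) = 40 mod 5 = 0
Pile 3 (size 41): G(41) = 41 mod 5 = 1
Total Grundy value = XOR of all: 4 XOR 0 XOR 1 = 5

5


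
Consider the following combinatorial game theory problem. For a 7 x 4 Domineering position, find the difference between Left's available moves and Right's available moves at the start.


Board is 7 x 4 (rows x cols).
Left (vertical) placements: (rows-1) * cols = 6 * 4 = 24
Right (horizontal) placements: rows * (cols-1) = 7 * 3 = 21
Advantage = Left - Right = 24 - 21 = 3

3


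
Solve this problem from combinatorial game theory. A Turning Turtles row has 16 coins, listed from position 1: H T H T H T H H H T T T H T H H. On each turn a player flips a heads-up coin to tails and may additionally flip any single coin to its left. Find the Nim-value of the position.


Coins: H T H T H T H H H T T T H T H H
Key fact: a single head at position k behaves exactly like a Nim heap of size k (turning it to T and optionally flipping a coin at j < k corresponds to moving the heap from k to j, or to 0), and heads combine as a disjunctive sum (two heads at the same place would cancel, matching j XOR j = 0). So the Nim-value is the XOR of the 1-indexed positions of the heads.
Face-up positions (1-indexed): [1, 3, 5, 7, 8, 9, 13, 15, 16]
XOR 0 with 1: 0 XOR 1 = 1
XOR 1 with 3: 1 XOR 3 = 2
XOR 2 with 5: 2 XOR 5 = 7
XOR 7 with 7: 7 XOR 7 = 0
XOR 0 with 8: 0 XOR 8 = 8
XOR 8 with 9: 8 XOR 9 = 1
XOR 1 with 13: 1 XOR 13 = 12
XOR 12 with 15: 12 XOR 15 = 3
XOR 3 with 16: 3 XOR 16 = 19
Nim-value = 19

19


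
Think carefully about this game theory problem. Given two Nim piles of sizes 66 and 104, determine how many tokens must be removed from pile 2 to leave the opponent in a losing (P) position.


Piles: 66 and 104
Current XOR: 66 XOR 104 = 42 (non-zero, so this is an N-position).
To make the XOR zero, we need to find a move that balances the piles.
For pile 2 (size 104): target = 104 XOR 42 = 66
We reduce pile 2 from 104 to 66.
Tokens removed: 104 - 66 = 38
Verification: 66 XOR 66 = 0

38


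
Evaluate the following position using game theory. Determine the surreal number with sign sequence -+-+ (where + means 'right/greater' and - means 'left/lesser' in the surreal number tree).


Sign expansion: -+-+
Rule: track bounds (lo, hi), initially (-inf, +inf). On '+', the current value becomes lo and we move to the simplest number in (value, hi): value + 1 if hi = +inf, otherwise the midpoint (value + hi)/2. On '-', the current value becomes hi and we move to value - 1 if lo = -inf, otherwise the midpoint (lo + value)/2.
Start at 0.
Step 1: sign = -, move left. Bounds: (-inf, 0). Value = -1
Step 2: sign = +, move right. Bounds: (-1, 0). Value = -1/2
Step 3: sign = -, move left. Bounds: (-1, -1/2). Value = -3/4
Step 4: sign = +, move right. Bounds: (-3/4, -1/2). Value = -5/8
The surreal number with sign expansion -+-+ is -5/8.

-5/8


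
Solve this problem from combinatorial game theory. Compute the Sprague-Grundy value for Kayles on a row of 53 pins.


Kayles: a move removes 1 or 2 adjacent pins from a contiguous row.
Removing pins from a row of k leaves two independent rows (a, b) with a + b = k - 1 (one pin) or a + b = k - 2 (two pins); an end removal gives a = 0.
By Sprague-Grundy, G(k) = mex{ G(a) XOR G(b) } over all these splits. G(0) = 0.
G(1): splits (0,0):0^0=0 -> mex({0}) = 1
G(2): splits (0,1):0^1=1 (0,0):0^0=0 -> mex({0, 1}) = 2
G(3): splits (0,2):0^2=2 (1,1):1^1=0 (0,1):0^1=1 -> mex({0, 1, 2}) = 3
G(4): splits (0,3):0^3=3 (1,2):1^2=3 (0,2):0^2=2 (1,1):1^1=0 -> mex({0, 2, 3}) = 1
G(5): splits (0,4):0^1=1 (1,3):1^3=2 (2,2):2^2=0 (0,3):0^3=3 (1,2):1^2=3 -> mex({0, 1, 2, 3}) = 4
G(6) = mex({0, 1, 2, 4}) = 3
G(7) = mex({0, 1, 3, 4, 5}) = 2
G(8) = mex({0, 2, 3, 5, 6}) = 1
G(9) = mex({0, 1, 2, 3, 6, 7}) = 4
G(10) = mex({0, 1, 3, 4, 5, 7}) = 2
G(11) = mex({0, 1, 2, 3, 4, 5}) = 6
G(12) = mex({0, 1, 2, 3, 5, 6, 7}) = 4
G(13) = mex({0, 2, 3, 4, 6, 7}) = 1
G(14) = mex({0, 1, 4, 5, 6, 7}) = 2
G(15) = mex({0, 1, 2, 3, 4, 5, 6}) = 7
G(16) = mex({0, 2, 3, 5, 6, 7}) = 1
G(17) = mex({0, 1, 2, 3, 5, 6, 7}) = 4
G(18) = mex({0, 1, 2, 4, 5, 6}) = 3
G(19) = mex({0, 1, 3, 4, 5, 7}) = 2
G(20) = mex({0, 2, 3, 4, 5, 6, 7}) = 1
G(21) = mex({0, 1, 2, 3, 5, 6, 7}) = 4
G(22) = mex({0, 1, 2, 3, 4, 5, 7}) = 6
G(23) = mex({0, 1, 2, 3, 4, 5, 6}) = 7
G(24) = mex({0, 1, 2, 3, 5, 6, 7}) = 4
G(25) = mex({0, 2, 3, 4, 6, 7}) = 1
G(26) = mex({0, 1, 3, 4, 5, 6, 7}) = 2
G(27) = mex({0, 1, 2, 3, 4, 5, 6, 7}) = 8
G(28) = mex({0, 1, 2, 3, 4, 6, 7, 8}) = 5
G(29) = mex({0, 1, 2, 3, 5, 6, 7, 8, 9}) = 4
G(30) = mex({0, 1, 2, 3, 4, 5, 6, 9, 10}) = 7
G(31) = mex({0, 1, 3, 4, 5, 7, 10, 11}) = 2
G(32) = mex({0, 2, 3, 4, 5, 6, 7, 9, 11}) = 1
G(33) = mex({0, 1, 2, 3, 4, 5, 6, 7, 9, 12}) = 8
G(34) = mex({0, 1, 2, 3, 4, 5, 7, 8, 11, 12}) = 6
G(35) = mex({0, 1, 2, 3, 4, 5, 6, 8, 9, 10, 11}) = 7
G(36) = mex({0, 1, 2, 3, 5, 6, 7, 9, 10}) = 4
G(37) = mex({0, 2, 3, 4, 6, 7, 9, 10, 11, 12}) = 1
G(38) = mex({0, 1, 3, 4, 5, 6, 7, 9, 10, 11, 12}) = 2
G(39) = mex({0, 1, 2, 4, 5, 6, 7, 9, 10, 12, 14}) = 3
G(40) = mex({0, 2, 3, 4, 6, 7, 11, 12, 14}) = 1
G(41) = mex({0, 1, 2, 3, 5, 6, 7, 9, 10, 11, 12}) = 4
G(42) = mex({0, 1, 2, 3, 4, 5, 6, 9, 10}) = 7
G(43) = mex({0, 1, 3, 4, 5, 7, 9, 10, 12, 15}) = 2
G(44) = mex({0, 2, 3, 4, 5, 6, 7, 9, 10, 12, 15}) = 1
G(45) = mex({0, 1, 2, 3, 4, 5, 6, 7, 9, 10, 12, 14}) = 8
G(46) = mex({0, 1, 3, 4, 5, 7, 8, 11, 12, 14}) = 2
G(47) = mex({0, 1, 2, 3, 4, 5, 6, 8, 9, 10, 11, 12}) = 7
G(48) = mex({0, 1, 2, 3, 5, 6, 7, 9, 10}) = 4
G(49) = mex({0, 2, 3, 4, 6, 7, 9, 10, 11, 12, 15}) = 1
G(50) = mex({0, 1, 4, 5, 6, 7, 9, 11, 12, 14, 15}) = 2
G(51) = mex({0, 1, 2, 3, 4, 5, 6, 7, 9, 12, 14, 15}) = 8
G(52) = mex({0, 2, 3, 4, 5, 6, 7, 8, 11, 12, 15}) = 1
G(53) = mex({0, 1, 2, 3, 5, 6, 7, 8, 9, 10, 11, 12}) = 4
Therefore G(53) = 4.

4


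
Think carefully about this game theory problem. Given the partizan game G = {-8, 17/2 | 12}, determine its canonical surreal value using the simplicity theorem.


Left options: {-8, 17/2}, max = 17/2
Right options: {12}, min = 12
All options are numbers and max(Left) < min(Right), so by the simplicity theorem the value is the simplest (earliest-born) number strictly between 17/2 and 12.
Integers 9 through 11 all lie strictly between 17/2 and 12.
Among integers, the simplest (lowest birthday = smallest |n|; 0 is born on day 0, +-n on day n) is 9.
No non-integer in the interval can be simpler: if x is a non-integer in the interval, then floor(x) or ceil(x) also lies in the interval (the interval contains an integer), and both are proper prefixes of x's sign expansion, i.e. born earlier. So the game value is 9.
Game value = 9

9


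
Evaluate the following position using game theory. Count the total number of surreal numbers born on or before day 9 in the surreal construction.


Day 0: {|} = 0 is born. Count = 1.
Day n: the number of surreal numbers born by day n is 2^(n+1) - 1.
By day 0: 2^1 - 1 = 1
By day 1: 2^2 - 1 = 3
By day 2: 2^3 - 1 = 7
By day 3: 2^4 - 1 = 15
By day 4: 2^5 - 1 = 31
By day 5: 2^6 - 1 = 63
By day 6: 2^7 - 1 = 127
By day 7: 2^8 - 1 = 255
By day 8: 2^9 - 1 = 511
By day 9: 2^10 - 1 = 1023
By day 9: 1023 surreal numbers.

1023


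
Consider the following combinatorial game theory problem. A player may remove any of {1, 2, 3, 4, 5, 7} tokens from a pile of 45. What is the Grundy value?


The subtraction set is S = {1, 2, 3, 4, 5, 7}.
G(k) = mex{ G(k - s) : s in S, s <= k }. We compute iteratively: G(0) = 0.
G(1) = mex({0}) = 1
G(2) = mex({0, 1}) = 2
G(3) = mex({0, 1, 2}) = 3
G(4) = mex({0, 1, 2, 3}) = 4
G(5) = mex({0, 1, 2, 3, 4}) = 5
G(6) = mex({1, 2, 3, 4, 5}) = 0
G(7) = mex({0, 2, 3, 4, 5}) = 1
G(8) = mex({0, 1, 3, 4, 5}) = 2
G(9) = mex({0, 1, 2, 4, 5}) = 3
G(10) = mex({0, 1, 2, 3, 5}) = 4
G(11) = mex({0, 1, 2, 3, 4}) = 5
G(12) = mex({1, 2, 3, 4, 5}) = 0
Observe that G(6)..G(12) = 0, 1, 2, 3, 4, 5, 0 repeats G(0)..G(6) = 0, 1, 2, 3, 4, 5, 0.
For k >= max(S) = 7, G(k) is determined by the previous 7 values G(k-7)..G(k-1); a window of 7 consecutive values has recurred shifted by 6, so by induction G(k + 6) = G(k) for all k >= 0: the sequence is periodic from the start with period 6.
One period: G(0..5) = 0, 1, 2, 3, 4, 5.
45 mod 6 = 3, so G(45) = G(3) = 3.

3


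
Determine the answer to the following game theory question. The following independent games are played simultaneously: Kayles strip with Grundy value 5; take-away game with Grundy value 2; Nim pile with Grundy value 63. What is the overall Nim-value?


By the Sprague-Grundy theorem, the Grundy value of a sum of games is the XOR of individual Grundy values.
Kayles strip: Grundy value = 5. Running XOR: 0 XOR 5 = 5
take-away game: Grundy value = 2. Running XOR: 5 XOR 2 = 7
Nim pile: Grundy value = 63. Running XOR: 7 XOR 63 = 56
The combined Grundy value is 56.

56


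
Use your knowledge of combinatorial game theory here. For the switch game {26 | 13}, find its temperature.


The game is {26 | 13}, a switch {a | b} with numbers a > b.
Cooling {a | b} by t gives {a - t | b + t}, which stops being hot when a - t = b + t, i.e. at t = (a - b)/2. So the temperature of a switch is (a - b)/2.
Temperature = (Left option - Right option) / 2
= (26 - (13)) / 2
= 13 / 2
= 13/2

13/2


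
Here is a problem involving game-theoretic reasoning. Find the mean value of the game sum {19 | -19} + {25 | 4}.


G1 = {19 | -19}, G2 = {25 | 4}
Each is a switch {a | b} with numbers a > b; its mean value is (a + b)/2, and mean value is additive over game sums: m(G1 + G2) = m(G1) + m(G2).
Mean of G1 = (19 + (-19))/2 = 0/2 = 0
Mean of G2 = (25 + (4))/2 = 29/2 = 29/2
Mean of G1 + G2 = 0 + 29/2 = 29/2

29/2


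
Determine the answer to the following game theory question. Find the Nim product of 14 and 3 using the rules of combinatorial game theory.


Nim multiplication is bilinear over XOR: (u XOR v) * w = (u*w) XOR (v*w).
So we split each operand into its bit components and XOR the pairwise Nim products.
14 = 2 + 4 + 8 (as XOR of powers of 2).
3 = 1 + 2 (as XOR of powers of 2).
Using the standard Nim-product table on single bits:
  2*2 = 3,   2*4 = 8,   2*8 = 12,
  4*4 = 6,   4*8 = 11,  8*8 = 13,
and  1*x = x (identity), k*l = l*k (commutative).
Pairwise Nim products:
  2 * 1 = 2
  2 * 2 = 3
  4 * 1 = 4
  4 * 2 = 8
  8 * 1 = 8
  8 * 2 = 12
XOR them: 2 XOR 3 XOR 4 XOR 8 XOR 8 XOR 12 = 9.
Result: 14 * 3 = 9 (in Nim).

9


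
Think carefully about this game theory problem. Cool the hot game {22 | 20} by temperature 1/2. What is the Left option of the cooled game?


Original game: {22 | 20} (a switch {a | b} with a > b).
Cooling by t (for t below the temperature (a - b)/2 = 1) taxes each move by t: {a | b} cooled by t is {a - t | b + t}.
Cooling amount: t = 1/2
Cooled Left option: 22 - 1/2 = 43/2
Cooled Right option: 20 + 1/2 = 41/2
Cooled game: {43/2 | 41/2}
Left option = 43/2

43/2


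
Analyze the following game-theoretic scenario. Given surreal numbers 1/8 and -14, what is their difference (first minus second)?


x = 1/8, y = -14
Converting to common denominator: 8
x = 1/8, y = -112/8
x - y = 1/8 - -14 = 113/8

113/8


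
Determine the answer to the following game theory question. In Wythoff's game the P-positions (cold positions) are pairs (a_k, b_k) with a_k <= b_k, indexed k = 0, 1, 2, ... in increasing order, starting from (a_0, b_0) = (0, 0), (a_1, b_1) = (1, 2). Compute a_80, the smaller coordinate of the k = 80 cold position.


By Wythoff's theorem, a_k = floor(k * phi) and b_k = floor(k * phi^2) = a_k + k, where phi = (1 + sqrt(5))/2 is the golden ratio.
phi = (1 + sqrt(5))/2 = 1.618034
k = 80
k * phi = 80 * 1.618034 = 129.442719
a_80 = floor(k * phi) = 129

129


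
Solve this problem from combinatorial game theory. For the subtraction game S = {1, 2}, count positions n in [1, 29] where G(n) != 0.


Subtraction set S = {1, 2}, so G(n) = n mod 3.
G(n) = 0 when n is a multiple of 3.
Multiples of 3 in [1, 29]: 9
N-positions (nonzero Grundy) = 29 - 9 = 20

20


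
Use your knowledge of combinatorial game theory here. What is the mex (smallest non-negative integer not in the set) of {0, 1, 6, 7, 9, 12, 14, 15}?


Set = {0, 1, 6, 7, 9, 12, 14, 15}
0 is in the set.
1 is in the set.
2 is NOT in the set. This is the mex.
mex = 2

2


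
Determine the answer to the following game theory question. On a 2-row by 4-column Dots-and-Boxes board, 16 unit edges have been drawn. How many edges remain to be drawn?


Grid: 2 x 4 boxes, i.e. 3 rows and 5 columns of dots.
Horizontal edges: (rows + 1) * cols = 3 * 4 = 12
Vertical edges: rows * (cols + 1) = 2 * 5 = 10
Total edges: 12 + 10 = 22
Edges drawn: 16
Remaining: 22 - 16 = 6

6


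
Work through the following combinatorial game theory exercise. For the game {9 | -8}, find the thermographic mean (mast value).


Game = {9 | -8}, a switch {a | b} with numbers a > b.
Its thermograph has left wall a - t and right wall b + t, which meet at t = (a - b)/2, where both equal (a + b)/2. So the mast (mean value) is at (a + b)/2.
Mean = (9 + (-8))/2 = 1/2 = 1/2

1/2


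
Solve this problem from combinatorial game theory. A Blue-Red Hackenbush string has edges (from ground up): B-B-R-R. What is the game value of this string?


Edges (from ground): B-B-R-R
By Berlekamp's sign-expansion rule, a Blue-Red Hackenbush stalk has the value of the surreal number whose sign sequence is the edge sequence with B -> + and R -> -.
Sign sequence: ++--
Trace the sign expansion in the surreal number tree, starting from 0:
Edge 1: B (sign +) -> bounds (0, +inf), value = 1
Edge 2: B (sign +) -> bounds (1, +inf), value = 2
Edge 3: R (sign -) -> bounds (1, 2), value = 3/2
Edge 4: R (sign -) -> bounds (1, 3/2), value = 5/4
Game value = 5/4

5/4
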